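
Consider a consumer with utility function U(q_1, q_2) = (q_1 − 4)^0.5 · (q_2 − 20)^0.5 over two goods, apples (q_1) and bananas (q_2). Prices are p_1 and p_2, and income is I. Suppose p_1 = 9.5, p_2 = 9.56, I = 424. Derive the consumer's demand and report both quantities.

q_1* = 14.2526, q_2* = 30.1883

This is Cobb-Douglas in (q_1−4, q_2−20): tangency gives 0.5·p_2·(q_2−20) = 0.5·p_1·(q_1−4).
After buying the subsistence bundle (4, 20), a share 0.5 of the remaining income goes to q_1: q_1* = 4 + 0.5·(I − 4p_1 − 20p_2)/p_1.
Discretionary income = 424 − 4·9.5 − 20·9.56 = 194.8; q_1* = 4 + 0.5·194.8/9.5 = 14.2526; q_2* = 20 + 0.5·194.8/9.56 = 30.1883.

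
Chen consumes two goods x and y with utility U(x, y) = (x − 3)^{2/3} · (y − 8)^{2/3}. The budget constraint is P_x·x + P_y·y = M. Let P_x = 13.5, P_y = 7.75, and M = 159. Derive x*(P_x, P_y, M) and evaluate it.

x* = 5.0926

MRS = (y−8)/(x−3). Tangency with P_x/P_y gives y−8 = (P_x/P_y)·(x−3).
After buying the subsistence bundle (3, 8), a share 0.5 of the remaining income goes to x: x* = 3 + 0.5·(M − 3P_x − 8P_y)/P_x.
Discretionary income = 159 − 3·13.5 − 8·7.75 = 56.5; x* = 3 + 0.5·56.5/13.5 = 5.0926.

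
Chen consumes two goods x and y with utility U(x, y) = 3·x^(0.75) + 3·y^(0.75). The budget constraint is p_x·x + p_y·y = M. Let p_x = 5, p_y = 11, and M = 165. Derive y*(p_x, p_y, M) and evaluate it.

MU_x ∝ 3·x^(-0.25), MU_y ∝ 3·y^(-0.25), so MRS = (y/x)^(0.25) = p_x/p_y.
Hence y/x = (p_x/p_y)^(1/(0.25)), i.e. raised to the 4 power.
With the ratio pinned down, the budget gives x* = M/(p_x + p_y·(y/x)) and y* = (y/x)·x*.
Numerically y/x = 0.042688, so x* = 165/(5 + 11·0.042688) = 30.1669 and y* = 0.042688·30.1669 = 1.2878.

y* = 1.2878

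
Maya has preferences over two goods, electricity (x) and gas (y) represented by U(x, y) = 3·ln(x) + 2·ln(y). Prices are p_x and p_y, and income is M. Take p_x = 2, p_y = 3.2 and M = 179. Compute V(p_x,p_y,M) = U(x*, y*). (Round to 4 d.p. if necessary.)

Tangency: MRS = (3/2)·y/x = p_x/p_y.
So 3·p_y·y = 2·p_x·x; combined with the budget, a share 0.6 of income goes to x.
Demand: x*(p_x,p_y,M) = 0.6·M/p_x and y* = 0.4·M/p_y.
At p_x=2, p_y=3.2, M=179: x* = 0.6·179/2 = 53.7, y* = 22.375.
Utility at the optimum: U(53.7, 22.375) = 18.1661.

V = 18.1661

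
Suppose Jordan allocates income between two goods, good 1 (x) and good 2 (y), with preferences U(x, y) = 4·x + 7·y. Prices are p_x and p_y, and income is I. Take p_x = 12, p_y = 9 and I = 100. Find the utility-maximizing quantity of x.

Perfect substitutes: compare marginal utility per dollar. 4/p_x vs 7/p_y → 0.3333 vs 0.7778.
y gives more utility per dollar, so spend all income on y: y* = I/p_y, x* = 0.
Numerically: x* = 0, y* = 11.1111.

x* = 0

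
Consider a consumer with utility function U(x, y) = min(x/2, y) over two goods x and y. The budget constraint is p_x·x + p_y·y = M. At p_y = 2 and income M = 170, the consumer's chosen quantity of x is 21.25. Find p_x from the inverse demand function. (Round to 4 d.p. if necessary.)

Leontief preferences: the optimum is at the kink where x/2 = y/1, i.e. y = (1/2)·x.
Budget: p_x·x + p_y·(1/2)·x = M, so (2·p_x + p_y)·x = 2·M.
Demand: x*(p_x,p_y,M) = 2·M/(2·p_x + p_y), y* = M/(2·p_x + p_y).
Set x* = 21.25 in the demand function and solve for p_x: p_x = 7.

p_x = 7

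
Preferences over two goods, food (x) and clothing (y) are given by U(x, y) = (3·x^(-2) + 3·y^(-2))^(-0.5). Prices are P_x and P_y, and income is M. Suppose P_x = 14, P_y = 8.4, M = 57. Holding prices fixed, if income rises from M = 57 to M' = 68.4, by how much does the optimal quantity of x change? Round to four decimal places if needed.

Δx* = 0.4758

MRS = MU_x/MU_y = (y/x)^(3). Set equal to P_x/P_y.
Solve for the ratio: y/x = [P_x/P_y]^(1/3).
With the ratio pinned down, the budget gives x* = M/(P_x + P_y·(y/x)) and y* = (y/x)·x*.
Numerically y/x = 1.185631, so x* = 57/(14 + 8.4·1.185631) = 2.379.
At M' = 68.4: x* = 2.8548. Change: 2.8548 − 2.379 = 0.4758.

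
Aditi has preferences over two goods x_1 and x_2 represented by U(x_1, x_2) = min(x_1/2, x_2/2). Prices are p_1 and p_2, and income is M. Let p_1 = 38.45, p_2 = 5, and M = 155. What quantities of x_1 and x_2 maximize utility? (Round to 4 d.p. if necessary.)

Leontief preferences: the optimum is at the kink where x_1/2 = x_2/2, i.e. x_2 = x_1.
Budget: p_1·x_1 + p_2·x_1 = M, so (2·p_1 + 2·p_2)·x_1 = 2·M.
Demand: x_1*(p_1,p_2,M) = 2·M/(2·p_1 + 2·p_2), x_2* = 2·M/(2·p_1 + 2·p_2).
Here 2·38.45 + 2·5 = 86.9, giving x_1* = 3.5673 and x_2* = 3.5673.

x_1* = 3.5673, x_2* = 3.5673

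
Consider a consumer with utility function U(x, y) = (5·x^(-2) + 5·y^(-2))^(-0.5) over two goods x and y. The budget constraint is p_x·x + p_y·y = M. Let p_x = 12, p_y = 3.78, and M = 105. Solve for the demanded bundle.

From the CES first-order condition, (y/x)^(3) = p_x/p_y.
Hence y/x = (p_x/p_y)^(1/(3)), i.e. raised to the 1/3 power.
Substitute y = (y/x)·x into the budget: x* = M/(p_x + p_y·(y/x)).
Numerically y/x = 1.469704, so x* = 105/(12 + 3.78·1.469704) = 5.981 and y* = 1.469704·5.981 = 8.7904.

x* = 5.981, y* = 8.7904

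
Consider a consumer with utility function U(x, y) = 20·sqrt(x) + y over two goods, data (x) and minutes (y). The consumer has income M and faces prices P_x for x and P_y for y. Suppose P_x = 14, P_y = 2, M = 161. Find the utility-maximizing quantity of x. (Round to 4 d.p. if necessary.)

x* = 2.0408

Thus x* = (10·P_y/P_x)² — independent of M — with the rest of income spent on y.
Plugging in: x* = (10·2/14)² = 2.0408.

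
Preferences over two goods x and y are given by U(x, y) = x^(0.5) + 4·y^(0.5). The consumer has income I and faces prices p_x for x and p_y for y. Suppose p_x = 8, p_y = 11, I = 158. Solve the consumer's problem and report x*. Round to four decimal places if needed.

x* = 1.5629

MU_x ∝ x^(-0.5), MU_y ∝ 4·y^(-0.5), so MRS = (1/4)·(y/x)^(0.5) = p_x/p_y.
Solve for the ratio: y/x = [4·p_x/p_y]^(2).
Substitute y = (y/x)·x into the budget: x* = I/(p_x + p_y·(y/x)).
Numerically y/x = 8.46281, so x* = 158/(8 + 11·8.46281) = 1.5629.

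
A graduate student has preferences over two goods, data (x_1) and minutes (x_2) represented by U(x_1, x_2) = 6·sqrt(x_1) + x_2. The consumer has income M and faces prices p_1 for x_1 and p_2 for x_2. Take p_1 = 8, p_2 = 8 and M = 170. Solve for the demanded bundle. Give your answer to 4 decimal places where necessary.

Set MRS = p_1/p_2: 3·x_1^(−1/2) = p_1/p_2.
Thus x_1* = (3·p_2/p_1)² — independent of M — with the rest of income spent on x_2.
Plugging in: x_1* = (3·8/8)² = 9, x_2* = 12.25.

x_1* = 9, x_2* = 12.25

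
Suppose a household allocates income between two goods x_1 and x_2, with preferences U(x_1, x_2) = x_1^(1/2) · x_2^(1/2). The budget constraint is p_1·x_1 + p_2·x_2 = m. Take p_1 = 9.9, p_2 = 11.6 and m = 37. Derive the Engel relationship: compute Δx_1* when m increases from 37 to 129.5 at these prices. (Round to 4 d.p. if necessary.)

Tangency: MRS = x_2/x_1 = p_1/p_2.
Rearranging, p_2·x_2 = p_1·x_1. Substituting into the budget gives p_1·x_1·(1 + 1) = m.
Demand: x_1*(p_1,p_2,m) = 0.5·m/p_1 and x_2* = 0.5·m/p_2.
At p_1=9.9, p_2=11.6, m=37: x_1* = 0.5·37/9.9 = 1.8687.
At m' = 129.5: x_1* = 6.5404. Change: 6.5404 − 1.8687 = 4.6717.

Δx_1* = 4.6717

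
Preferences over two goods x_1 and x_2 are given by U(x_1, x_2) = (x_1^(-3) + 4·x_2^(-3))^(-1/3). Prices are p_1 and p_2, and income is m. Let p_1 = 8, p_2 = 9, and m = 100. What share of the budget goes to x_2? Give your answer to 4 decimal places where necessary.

MRS = MU_x_1/MU_x_2 = (1/4)·(x_2/x_1)^(4). Set equal to p_1/p_2.
Solve for the ratio: x_2/x_1 = [4·p_1/p_2]^(0.25).
Substitute x_2 = (x_2/x_1)·x_1 into the budget: x_1* = m/(p_1 + p_2·(x_2/x_1)).
Numerically x_2/x_1 = 1.373178, so x_1* = 100/(8 + 9·1.373178) = 4.9119 and x_2* = 1.373178·4.9119 = 6.745.
Expenditure on x_2: 9·6.745 = 60.7046; share = 0.607.

share on x_2 = 0.607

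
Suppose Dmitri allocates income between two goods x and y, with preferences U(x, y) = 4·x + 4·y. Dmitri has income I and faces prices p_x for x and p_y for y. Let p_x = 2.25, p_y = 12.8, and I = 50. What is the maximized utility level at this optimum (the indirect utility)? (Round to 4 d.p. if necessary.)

V = 88.8889

Perfect substitutes: compare marginal utility per dollar. 4/p_x vs 4/p_y → 1.7778 vs 0.3125.
x gives more utility per dollar, so spend all income on x: x* = I/p_x, y* = 0.
Numerically: x* = 22.2222, y* = 0.
Utility at the optimum: U(22.2222, 0) = 88.8889.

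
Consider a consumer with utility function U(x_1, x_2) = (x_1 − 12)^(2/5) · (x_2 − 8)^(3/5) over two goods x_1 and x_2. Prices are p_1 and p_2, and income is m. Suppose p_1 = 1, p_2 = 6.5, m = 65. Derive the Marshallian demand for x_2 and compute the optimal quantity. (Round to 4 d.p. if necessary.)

x_2* = 8.0923

Substituting into the budget: x_1* = 12 + 0.4·(m − 12·p_1 − 8·p_2)/p_1, and x_2* = 8 + 0.6·(…)/p_2.
Discretionary income = 65 − 12·1 − 8·6.5 = 1; x_2* = 8 + 0.6·1/6.5 = 8.0923.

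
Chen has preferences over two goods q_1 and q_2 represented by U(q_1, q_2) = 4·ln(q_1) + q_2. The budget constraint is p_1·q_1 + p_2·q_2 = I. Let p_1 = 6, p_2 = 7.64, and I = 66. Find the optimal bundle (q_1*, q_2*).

q_1* = 5.0933, q_2* = 4.6387

MU_q_1 = 4/q_1, MU_q_2 = 1. Tangency: 4/q_1 = p_1/p_2.
So q_1*(p_1,p_2) = 4·p_2/p_1, independent of income; and q_2* = (I − 4·p_2)/p_2.
At the given prices: q_1* = 4·7.64/6 = 5.0933, and q_2* = 4.6387.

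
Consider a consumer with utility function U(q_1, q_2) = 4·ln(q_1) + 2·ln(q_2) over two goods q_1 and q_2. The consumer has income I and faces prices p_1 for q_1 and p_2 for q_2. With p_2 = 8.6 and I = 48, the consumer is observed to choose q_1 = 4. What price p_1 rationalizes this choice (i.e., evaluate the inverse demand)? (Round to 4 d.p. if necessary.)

p_1 = 8

MU_q_1/MU_q_2 = (4·q_2)/(2·q_1); tangency sets this equal to p_1/p_2.
Rearranging, p_2·q_2 = (1/2)·p_1·q_1. Substituting into the budget gives p_1·q_1·(1 + (1/2)) = I.
Demand: q_1*(p_1,p_2,I) = 2/3·I/p_1 and q_2* = 1/3·I/p_2.
Set q_1* = 4 in the demand function and solve for p_1: p_1 = 8.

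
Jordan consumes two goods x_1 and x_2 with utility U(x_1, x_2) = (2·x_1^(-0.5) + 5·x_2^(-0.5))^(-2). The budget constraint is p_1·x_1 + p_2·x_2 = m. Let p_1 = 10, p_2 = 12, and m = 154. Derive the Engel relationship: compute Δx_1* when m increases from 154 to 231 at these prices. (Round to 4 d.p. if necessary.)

Δx_1* = 2.6036

MRS = MU_x_1/MU_x_2 = (2/5)·(x_2/x_1)^(1.5). Set equal to p_1/p_2.
Hence x_2/x_1 = ((5/2)·p_1/p_2)^(1/(1.5)), i.e. raised to the 2/3 power.
Substitute x_2 = (x_2/x_1)·x_1 into the budget: x_1* = m/(p_1 + p_2·(x_2/x_1)).
Numerically x_2/x_1 = 1.631195, so x_1* = 154/(10 + 12·1.631195) = 5.2072.
At m' = 231: x_1* = 7.8108. Change: 7.8108 − 5.2072 = 2.6036.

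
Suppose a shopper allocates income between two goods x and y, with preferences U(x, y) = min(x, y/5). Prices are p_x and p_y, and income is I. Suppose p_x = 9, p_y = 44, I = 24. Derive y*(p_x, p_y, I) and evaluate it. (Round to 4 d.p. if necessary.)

With perfect complements, no substitution: consume in ratio x:y = 1:5.
Budget: p_x·x + p_y·5·x = I, so (p_x + 5·p_y)·x = I.
Demand: x*(p_x,p_y,I) = I/(p_x + 5·p_y), y* = 5·I/(p_x + 5·p_y).
Here 9 + 5·44 = 229, giving y* = 0.524.

y* = 0.524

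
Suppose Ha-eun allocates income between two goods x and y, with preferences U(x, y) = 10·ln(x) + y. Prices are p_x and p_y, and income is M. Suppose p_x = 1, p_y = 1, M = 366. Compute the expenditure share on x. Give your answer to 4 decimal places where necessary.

So x*(p_x,p_y) = 10·p_y/p_x, independent of income; and y* = (M − 10·p_y)/p_y.
At the given prices: x* = 10·1/1 = 10, and y* = 356.
Expenditure on x: 1·10 = 10; share = 0.0273.

share on x = 0.0273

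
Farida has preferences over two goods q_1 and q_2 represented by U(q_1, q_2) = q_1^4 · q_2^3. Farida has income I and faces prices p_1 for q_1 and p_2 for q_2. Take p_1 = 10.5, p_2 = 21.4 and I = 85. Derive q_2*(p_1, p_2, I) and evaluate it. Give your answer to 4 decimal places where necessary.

Demand: q_1*(p_1,p_2,I) = 4/7·I/p_1 and q_2* = 3/7·I/p_2.
At p_1=10.5, p_2=21.4, I=85: q_2* = 3/7·85/21.4 = 1.7023.

q_2* = 1.7023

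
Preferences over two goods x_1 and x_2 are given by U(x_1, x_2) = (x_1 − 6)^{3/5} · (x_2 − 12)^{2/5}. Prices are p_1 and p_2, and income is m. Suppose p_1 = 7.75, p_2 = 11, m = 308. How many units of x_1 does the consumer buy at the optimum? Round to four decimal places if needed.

MRS = (3/2)·(x_2−12)/(x_1−6). Tangency with p_1/p_2 gives x_2−12 = (2/3)·(p_1/p_2)·(x_1−6).
After buying the subsistence bundle (6, 12), a share 0.6 of the remaining income goes to x_1: x_1* = 6 + 0.6·(m − 6p_1 − 12p_2)/p_1.
Discretionary income = 308 − 6·7.75 − 12·11 = 129.5; x_1* = 6 + 0.6·129.5/7.75 = 16.0258.

x_1* = 16.0258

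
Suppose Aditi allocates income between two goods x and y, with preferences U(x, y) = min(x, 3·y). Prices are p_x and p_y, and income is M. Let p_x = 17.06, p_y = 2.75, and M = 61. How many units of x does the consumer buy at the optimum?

x* = 3.3933

With perfect complements, no substitution: consume in ratio x:y = 3:1.
Budget: p_x·x + p_y·(1/3)·x = M, so (3·p_x + p_y)·x = 3·M.
Demand: x*(p_x,p_y,M) = 3·M/(3·p_x + p_y), y* = M/(3·p_x + p_y).
Here 3·17.06 + 2.75 = 53.93, giving x* = 3.3933.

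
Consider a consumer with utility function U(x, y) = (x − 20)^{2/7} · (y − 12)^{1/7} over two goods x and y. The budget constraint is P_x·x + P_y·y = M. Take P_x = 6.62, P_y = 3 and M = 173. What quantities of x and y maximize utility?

x* = 20.4632, y* = 12.5111

Substituting into the budget: x* = 20 + 2/3·(M − 20·P_x − 12·P_y)/P_x, and y* = 12 + 1/3·(…)/P_y.
Discretionary income = 173 − 20·6.62 − 12·3 = 4.6; x* = 20 + 2/3·4.6/6.62 = 20.4632; y* = 12 + 1/3·4.6/3 = 12.5111.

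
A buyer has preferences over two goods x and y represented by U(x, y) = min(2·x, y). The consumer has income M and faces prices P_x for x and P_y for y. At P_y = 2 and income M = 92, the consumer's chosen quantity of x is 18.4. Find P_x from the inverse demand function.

With perfect complements, no substitution: consume in ratio x:y = 1:2.
Budget: P_x·x + P_y·2·x = M, so (P_x + 2·P_y)·x = M.
Demand: x*(P_x,P_y,M) = M/(P_x + 2·P_y), y* = 2·M/(P_x + 2·P_y).
Set x* = 18.4 in the demand function and solve for P_x: P_x = 1.

P_x = 1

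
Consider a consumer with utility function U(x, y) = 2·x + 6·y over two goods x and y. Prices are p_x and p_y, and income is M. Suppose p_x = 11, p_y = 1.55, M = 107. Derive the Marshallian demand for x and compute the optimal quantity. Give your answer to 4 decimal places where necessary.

y gives more utility per dollar, so spend all income on y: y* = M/p_y, x* = 0.
Numerically: x* = 0, y* = 69.0323.

x* = 0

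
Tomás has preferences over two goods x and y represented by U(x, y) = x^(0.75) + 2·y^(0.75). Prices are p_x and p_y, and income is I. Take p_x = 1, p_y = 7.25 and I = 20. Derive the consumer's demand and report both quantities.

From the CES first-order condition, (1/2)·(y/x)^(0.25) = p_x/p_y.
Solve for the ratio: y/x = [2·p_x/p_y]^(4).
With the ratio pinned down, the budget gives x* = I/(p_x + p_y·(y/x)) and y* = (y/x)·x*.
Numerically y/x = 0.005791, so x* = 20/(1 + 7.25·0.005791) = 19.1941 and y* = 0.005791·19.1941 = 0.1112.

x* = 19.1941, y* = 0.1112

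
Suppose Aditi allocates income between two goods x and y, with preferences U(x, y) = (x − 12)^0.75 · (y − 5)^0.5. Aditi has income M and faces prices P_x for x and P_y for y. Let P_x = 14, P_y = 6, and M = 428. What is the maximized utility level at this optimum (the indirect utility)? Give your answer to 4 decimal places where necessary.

This is Cobb-Douglas in (x−12, y−5): tangency gives 0.75·P_y·(y−5) = 0.5·P_x·(x−12).
After buying the subsistence bundle (12, 5), a share 0.6 of the remaining income goes to x: x* = 12 + 0.6·(M − 12P_x − 5P_y)/P_x.
Discretionary income = 428 − 12·14 − 5·6 = 230; x* = 12 + 0.6·230/14 = 21.8571; y* = 5 + 0.4·230/6 = 20.3333.
Utility at the optimum: U(21.8571, 20.3333) = 21.7837.

V = 21.7837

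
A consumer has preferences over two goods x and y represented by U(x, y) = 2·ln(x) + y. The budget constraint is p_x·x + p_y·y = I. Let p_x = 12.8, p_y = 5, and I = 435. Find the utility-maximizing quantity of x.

So x*(p_x,p_y) = 2·p_y/p_x, independent of income; and y* = (I − 2·p_y)/p_y.
At the given prices: x* = 2·5/12.8 = 0.7812.

x* = 0.7812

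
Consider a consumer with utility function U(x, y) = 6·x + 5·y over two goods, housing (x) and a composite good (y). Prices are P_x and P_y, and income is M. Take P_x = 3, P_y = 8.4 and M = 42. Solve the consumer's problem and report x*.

x* = 14

Numerically: x* = 14, y* = 0.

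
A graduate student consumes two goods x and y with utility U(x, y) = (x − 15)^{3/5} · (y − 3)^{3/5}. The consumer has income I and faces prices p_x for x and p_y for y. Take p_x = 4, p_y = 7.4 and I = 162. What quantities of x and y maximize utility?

This is Cobb-Douglas in (x−15, y−3): tangency gives 0.6·p_y·(y−3) = 0.6·p_x·(x−15).
After buying the subsistence bundle (15, 3), a share 0.5 of the remaining income goes to x: x* = 15 + 0.5·(I − 15p_x − 3p_y)/p_x.
Discretionary income = 162 − 15·4 − 3·7.4 = 79.8; x* = 15 + 0.5·79.8/4 = 24.975; y* = 3 + 0.5·79.8/7.4 = 8.3919.

x* = 24.975, y* = 8.3919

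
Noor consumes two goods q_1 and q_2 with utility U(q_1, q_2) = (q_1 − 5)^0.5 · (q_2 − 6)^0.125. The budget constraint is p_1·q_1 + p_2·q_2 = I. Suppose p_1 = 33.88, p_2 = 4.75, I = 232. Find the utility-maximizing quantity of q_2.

Substituting into the budget: q_1* = 5 + 0.8·(I − 5·p_1 − 6·p_2)/p_1, and q_2* = 6 + 0.2·(…)/p_2.
Discretionary income = 232 − 5·33.88 − 6·4.75 = 34.1; q_2* = 6 + 0.2·34.1/4.75 = 7.4358.

q_2* = 7.4358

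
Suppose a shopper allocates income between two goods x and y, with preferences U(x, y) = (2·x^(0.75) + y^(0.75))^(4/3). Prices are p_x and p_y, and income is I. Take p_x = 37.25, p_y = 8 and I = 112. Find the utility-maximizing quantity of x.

From the CES first-order condition, 2·(y/x)^(0.25) = p_x/p_y.
Solve for the ratio: y/x = [(1/2)·p_x/p_y]^(4).
With the ratio pinned down, the budget gives x* = I/(p_x + p_y·(y/x)) and y* = (y/x)·x*.
Numerically y/x = 29.3782, so x* = 112/(37.25 + 8·29.3782) = 0.4113.

x* = 0.4113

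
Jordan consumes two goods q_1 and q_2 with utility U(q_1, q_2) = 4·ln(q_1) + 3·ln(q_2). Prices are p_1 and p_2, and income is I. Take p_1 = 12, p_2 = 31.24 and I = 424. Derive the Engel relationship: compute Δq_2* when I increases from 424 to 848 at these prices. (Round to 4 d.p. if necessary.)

Δq_2* = 5.8167

The MRS is (4/3)·q_2/q_1. Set MRS = p_1/p_2.
So 4·p_2·q_2 = 3·p_1·q_1; combined with the budget, a share 4/7 of income goes to q_1.
Demand: q_1*(p_1,p_2,I) = 4/7·I/p_1 and q_2* = 3/7·I/p_2.
At p_1=12, p_2=31.24, I=424: q_2* = 3/7·424/31.24 = 5.8167.
At I' = 848: q_2* = 11.6334. Change: 11.6334 − 5.8167 = 5.8167.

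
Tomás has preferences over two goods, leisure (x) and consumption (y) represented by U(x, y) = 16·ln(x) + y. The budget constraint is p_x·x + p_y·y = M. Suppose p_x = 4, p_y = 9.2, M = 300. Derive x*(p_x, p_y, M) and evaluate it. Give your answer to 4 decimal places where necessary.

MU_x = 16/x, MU_y = 1. Tangency: 16/x = p_x/p_y.
So x*(p_x,p_y) = 16·p_y/p_x, independent of income; and y* = (M − 16·p_y)/p_y.
At the given prices: x* = 16·9.2/4 = 36.8.

x* = 36.8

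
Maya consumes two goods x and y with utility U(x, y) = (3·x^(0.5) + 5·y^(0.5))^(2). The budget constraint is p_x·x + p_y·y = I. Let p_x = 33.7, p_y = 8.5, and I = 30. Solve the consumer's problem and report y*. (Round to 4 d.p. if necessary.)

y* = 3.2356

Numerically y/x = 43.663591, so x* = 30/(33.7 + 8.5·43.663591) = 0.0741 and y* = 43.663591·0.0741 = 3.2356.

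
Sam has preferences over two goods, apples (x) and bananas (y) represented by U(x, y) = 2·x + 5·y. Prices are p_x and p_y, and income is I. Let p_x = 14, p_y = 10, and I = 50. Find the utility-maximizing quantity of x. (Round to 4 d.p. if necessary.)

Linear utility — the consumer picks whichever good has higher MU/price: 2/14 = 0.1429 vs 5/10 = 0.5.
y gives more utility per dollar, so spend all income on y: y* = I/p_y, x* = 0.
Numerically: x* = 0, y* = 5.

x* = 0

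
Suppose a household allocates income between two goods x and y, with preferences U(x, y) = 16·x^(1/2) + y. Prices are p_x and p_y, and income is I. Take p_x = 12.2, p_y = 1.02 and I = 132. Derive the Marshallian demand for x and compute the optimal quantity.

Utility is quasi-linear in y; the FOC for x is 8/√x = p_x/p_y.
Solve: √x = 8·p_y/p_x, so x*(p_x,p_y) = (8·p_y/p_x)², and y* = (I − p_x·x*)/p_y.
Plugging in: x* = (8·1.02/12.2)² = 0.4474.

x* = 0.4474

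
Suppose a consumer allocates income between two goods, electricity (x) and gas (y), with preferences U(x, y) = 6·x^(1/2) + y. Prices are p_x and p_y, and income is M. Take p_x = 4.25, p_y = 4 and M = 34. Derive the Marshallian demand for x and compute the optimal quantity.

x* = 7.9723

Utility is quasi-linear in y; the FOC for x is 3/√x = p_x/p_y.
Solve: √x = 3·p_y/p_x, so x*(p_x,p_y) = (3·p_y/p_x)², and y* = (M − p_x·x*)/p_y.
Plugging in: x* = (3·4/4.25)² = 7.9723.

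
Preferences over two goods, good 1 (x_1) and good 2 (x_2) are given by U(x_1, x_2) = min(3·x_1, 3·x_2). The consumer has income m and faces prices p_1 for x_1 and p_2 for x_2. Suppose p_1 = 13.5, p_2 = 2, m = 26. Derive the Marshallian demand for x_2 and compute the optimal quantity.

x_2* = 1.6774

With perfect complements, no substitution: consume in ratio x_1:x_2 = 3:3.
Budget: p_1·x_1 + p_2·x_1 = m, so (3·p_1 + 3·p_2)·x_1 = 3·m.
Demand: x_1*(p_1,p_2,m) = 3·m/(3·p_1 + 3·p_2), x_2* = 3·m/(3·p_1 + 3·p_2).
Here 3·13.5 + 3·2 = 46.5, giving x_2* = 1.6774.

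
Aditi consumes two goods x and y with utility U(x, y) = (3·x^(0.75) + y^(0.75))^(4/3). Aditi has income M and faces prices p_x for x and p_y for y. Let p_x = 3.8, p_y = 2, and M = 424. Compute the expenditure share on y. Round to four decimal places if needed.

share on y = 0.0781

With the ratio pinned down, the budget gives x* = M/(p_x + p_y·(y/x)) and y* = (y/x)·x*.
Numerically y/x = 0.16089, so x* = 424/(3.8 + 2·0.16089) = 102.8682 and y* = 0.16089·102.8682 = 16.5505.
Expenditure on y: 2·16.5505 = 33.1009; share = 0.0781.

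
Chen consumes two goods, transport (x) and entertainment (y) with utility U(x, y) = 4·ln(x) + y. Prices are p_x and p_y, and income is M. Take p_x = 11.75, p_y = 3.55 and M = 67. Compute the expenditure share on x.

MU_x = 4/x, MU_y = 1. Tangency: 4/x = p_x/p_y.
So x*(p_x,p_y) = 4·p_y/p_x, independent of income; and y* = (M − 4·p_y)/p_y.
At the given prices: x* = 4·3.55/11.75 = 1.2085, and y* = 14.8732.
Expenditure on x: 11.75·1.2085 = 14.2; share = 0.2119.

share on x = 0.2119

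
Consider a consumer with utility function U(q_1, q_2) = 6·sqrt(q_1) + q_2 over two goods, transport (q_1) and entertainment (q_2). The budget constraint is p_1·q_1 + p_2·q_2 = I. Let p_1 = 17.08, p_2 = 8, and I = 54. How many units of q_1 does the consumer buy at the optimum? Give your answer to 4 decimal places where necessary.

Utility is quasi-linear in q_2; the FOC for q_1 is 3/√q_1 = p_1/p_2.
Solve: √q_1 = 3·p_2/p_1, so q_1*(p_1,p_2) = (3·p_2/p_1)², and q_2* = (I − p_1·q_1*)/p_2.
Plugging in: q_1* = (3·8/17.08)² = 1.9745.

q_1* = 1.9745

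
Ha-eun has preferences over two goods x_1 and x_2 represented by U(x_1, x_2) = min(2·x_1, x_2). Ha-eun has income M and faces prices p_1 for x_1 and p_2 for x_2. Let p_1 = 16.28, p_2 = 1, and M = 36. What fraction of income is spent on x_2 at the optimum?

Leontief preferences: the optimum is at the kink where x_1/1 = x_2/2, i.e. x_2 = 2·x_1.
Budget: p_1·x_1 + p_2·2·x_1 = M, so (p_1 + 2·p_2)·x_1 = M.
Demand: x_1*(p_1,p_2,M) = M/(p_1 + 2·p_2), x_2* = 2·M/(p_1 + 2·p_2).
Here 16.28 + 2·1 = 18.28, giving x_1* = 1.9694 and x_2* = 3.9387.
Expenditure on x_2: 1·3.9387 = 3.9387; share = 0.1094.

share on x_2 = 0.1094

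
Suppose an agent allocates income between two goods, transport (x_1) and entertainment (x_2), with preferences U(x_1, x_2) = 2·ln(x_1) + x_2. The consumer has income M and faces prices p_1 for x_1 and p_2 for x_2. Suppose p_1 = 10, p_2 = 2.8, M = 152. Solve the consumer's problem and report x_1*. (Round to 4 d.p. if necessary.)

MU_x_1 = 2/x_1, MU_x_2 = 1. Tangency: 2/x_1 = p_1/p_2.
So x_1*(p_1,p_2) = 2·p_2/p_1, independent of income; and x_2* = (M − 2·p_2)/p_2.
At the given prices: x_1* = 2·2.8/10 = 0.56.

x_1* = 0.56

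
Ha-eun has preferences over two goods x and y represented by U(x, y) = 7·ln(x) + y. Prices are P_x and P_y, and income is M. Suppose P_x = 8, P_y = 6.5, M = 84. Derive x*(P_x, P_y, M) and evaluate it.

So x*(P_x,P_y) = 7·P_y/P_x, independent of income; and y* = (M − 7·P_y)/P_y.
At the given prices: x* = 7·6.5/8 = 5.6875.

x* = 5.6875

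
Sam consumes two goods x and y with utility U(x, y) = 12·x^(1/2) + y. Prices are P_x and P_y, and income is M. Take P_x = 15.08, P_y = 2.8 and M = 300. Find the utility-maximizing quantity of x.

MU_x = 6/√x, MU_y = 1. Tangency: 6/√x = P_x/P_y.
Solve: √x = 6·P_y/P_x, so x*(P_x,P_y) = (6·P_y/P_x)², and y* = (M − P_x·x*)/P_y.
Plugging in: x* = (6·2.8/15.08)² = 1.2411.

x* = 1.2411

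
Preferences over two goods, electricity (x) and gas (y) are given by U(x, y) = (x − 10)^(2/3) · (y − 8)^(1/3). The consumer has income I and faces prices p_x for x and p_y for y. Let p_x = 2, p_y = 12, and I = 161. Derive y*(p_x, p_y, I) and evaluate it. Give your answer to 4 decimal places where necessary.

y* = 9.25

After buying the subsistence bundle (10, 8), a share 2/3 of the remaining income goes to x: x* = 10 + 2/3·(I − 10p_x − 8p_y)/p_x.
Discretionary income = 161 − 10·2 − 8·12 = 45; y* = 8 + 1/3·45/12 = 9.25.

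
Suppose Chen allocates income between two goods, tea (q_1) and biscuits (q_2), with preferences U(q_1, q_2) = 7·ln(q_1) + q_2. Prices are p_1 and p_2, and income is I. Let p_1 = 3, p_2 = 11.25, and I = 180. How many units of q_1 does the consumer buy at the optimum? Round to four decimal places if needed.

q_1* = 26.25

MU_q_1 = 7/q_1, MU_q_2 = 1. Tangency: 7/q_1 = p_1/p_2.
So q_1*(p_1,p_2) = 7·p_2/p_1, independent of income; and q_2* = (I − 7·p_2)/p_2.
At the given prices: q_1* = 7·11.25/3 = 26.25.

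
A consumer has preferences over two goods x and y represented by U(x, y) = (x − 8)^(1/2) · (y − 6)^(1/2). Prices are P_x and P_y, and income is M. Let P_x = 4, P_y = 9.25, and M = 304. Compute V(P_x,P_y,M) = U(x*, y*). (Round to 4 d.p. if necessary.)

V = 17.7962

This is Cobb-Douglas in (x−8, y−6): tangency gives 0.5·P_y·(y−6) = 0.5·P_x·(x−8).
After buying the subsistence bundle (8, 6), a share 0.5 of the remaining income goes to x: x* = 8 + 0.5·(M − 8P_x − 6P_y)/P_x.
Discretionary income = 304 − 8·4 − 6·9.25 = 216.5; x* = 8 + 0.5·216.5/4 = 35.0625; y* = 6 + 0.5·216.5/9.25 = 17.7027.
Utility at the optimum: U(35.0625, 17.7027) = 17.7962.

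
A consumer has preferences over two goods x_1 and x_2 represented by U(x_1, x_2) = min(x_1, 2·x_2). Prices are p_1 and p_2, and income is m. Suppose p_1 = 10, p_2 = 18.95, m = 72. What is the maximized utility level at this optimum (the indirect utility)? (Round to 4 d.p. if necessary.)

Demand: x_1*(p_1,p_2,m) = 2·m/(2·p_1 + p_2), x_2* = m/(2·p_1 + p_2).
Here 2·10 + 18.95 = 38.95, giving x_1* = 3.697 and x_2* = 1.8485.
Utility at the optimum: U(3.697, 1.8485) = 3.697.

V = 3.697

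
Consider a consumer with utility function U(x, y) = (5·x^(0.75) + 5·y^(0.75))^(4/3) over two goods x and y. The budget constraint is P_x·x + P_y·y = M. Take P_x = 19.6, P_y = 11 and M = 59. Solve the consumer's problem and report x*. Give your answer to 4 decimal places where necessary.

MU_x ∝ 5·x^(-0.25), MU_y ∝ 5·y^(-0.25), so MRS = (y/x)^(0.25) = P_x/P_y.
Solve for the ratio: y/x = [P_x/P_y]^(4).
With the ratio pinned down, the budget gives x* = M/(P_x + P_y·(y/x)) and y* = (y/x)·x*.
Numerically y/x = 10.079838, so x* = 59/(19.6 + 11·10.079838) = 0.4522.

x* = 0.4522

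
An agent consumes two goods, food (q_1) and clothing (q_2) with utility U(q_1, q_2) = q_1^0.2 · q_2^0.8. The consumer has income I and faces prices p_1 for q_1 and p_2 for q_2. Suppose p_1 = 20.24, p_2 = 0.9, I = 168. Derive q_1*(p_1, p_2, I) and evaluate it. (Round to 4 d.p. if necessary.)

Tangency: MRS = (1/4)·q_2/q_1 = p_1/p_2.
Rearranging, p_2·q_2 = 4·p_1·q_1. Substituting into the budget gives p_1·q_1·(1 + 4) = I.
Demand: q_1*(p_1,p_2,I) = 0.2·I/p_1 and q_2* = 0.8·I/p_2.
At p_1=20.24, p_2=0.9, I=168: q_1* = 0.2·168/20.24 = 1.6601.

q_1* = 1.6601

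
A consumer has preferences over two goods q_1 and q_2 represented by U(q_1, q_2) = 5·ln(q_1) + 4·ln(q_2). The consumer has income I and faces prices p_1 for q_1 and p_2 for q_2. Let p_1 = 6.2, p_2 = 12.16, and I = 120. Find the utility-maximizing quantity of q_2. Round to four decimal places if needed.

MU_q_1/MU_q_2 = (5·q_2)/(4·q_1); tangency sets this equal to p_1/p_2.
So 5·p_2·q_2 = 4·p_1·q_1; combined with the budget, a share 5/9 of income goes to q_1.
Demand: q_1*(p_1,p_2,I) = 5/9·I/p_1 and q_2* = 4/9·I/p_2.
At p_1=6.2, p_2=12.16, I=120: q_2* = 4/9·120/12.16 = 4.386.

q_2* = 4.386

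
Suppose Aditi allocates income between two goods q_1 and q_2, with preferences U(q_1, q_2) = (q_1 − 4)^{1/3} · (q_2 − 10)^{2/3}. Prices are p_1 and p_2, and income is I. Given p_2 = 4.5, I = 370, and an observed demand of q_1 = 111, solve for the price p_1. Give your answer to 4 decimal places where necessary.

p_1 = 1

Let q_1' = q_1−4, q_2' = q_2−10. MRS = (1/2)·q_2'/q_1' = p_1/p_2.
After buying the subsistence bundle (4, 10), a share 1/3 of the remaining income goes to q_1: q_1* = 4 + 1/3·(I − 4p_1 − 10p_2)/p_1.
Set q_1* = 111 in the demand function and solve for p_1: p_1 = 1.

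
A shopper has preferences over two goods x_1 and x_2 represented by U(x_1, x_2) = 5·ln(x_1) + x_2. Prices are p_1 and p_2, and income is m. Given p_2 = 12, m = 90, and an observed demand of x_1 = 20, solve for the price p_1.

p_1 = 3

Set MRS = p_1/p_2: (5/x_1)/1 = p_1/p_2.
So x_1*(p_1,p_2) = 5·p_2/p_1, independent of income; and x_2* = (m − 5·p_2)/p_2.
Set x_1* = 20 in the demand function and solve for p_1: p_1 = 3.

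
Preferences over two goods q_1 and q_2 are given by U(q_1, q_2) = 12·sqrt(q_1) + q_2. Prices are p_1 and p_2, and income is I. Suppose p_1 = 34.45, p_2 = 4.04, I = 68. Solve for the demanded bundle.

q_1* = 0.4951, q_2* = 12.6099

Utility is quasi-linear in q_2; the FOC for q_1 is 6/√q_1 = p_1/p_2.
Thus q_1* = (6·p_2/p_1)² — independent of I — with the rest of income spent on q_2.
Plugging in: q_1* = (6·4.04/34.45)² = 0.4951, q_2* = 12.6099.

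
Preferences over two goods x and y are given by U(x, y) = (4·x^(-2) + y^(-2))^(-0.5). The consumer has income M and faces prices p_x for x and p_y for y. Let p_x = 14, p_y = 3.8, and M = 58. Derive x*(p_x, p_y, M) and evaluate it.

MRS = MU_x/MU_y = 4·(y/x)^(3). Set equal to p_x/p_y.
Solve for the ratio: y/x = [(1/4)·p_x/p_y]^(1/3).
With the ratio pinned down, the budget gives x* = M/(p_x + p_y·(y/x)) and y* = (y/x)·x*.
Numerically y/x = 0.97296, so x* = 58/(14 + 3.8·0.97296) = 3.2773.

x* = 3.2773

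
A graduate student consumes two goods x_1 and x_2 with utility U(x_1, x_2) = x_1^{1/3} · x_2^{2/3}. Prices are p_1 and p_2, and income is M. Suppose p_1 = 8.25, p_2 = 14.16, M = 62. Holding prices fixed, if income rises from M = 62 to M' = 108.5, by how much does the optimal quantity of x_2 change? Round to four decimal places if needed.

Δx_2* = 2.1893

At p_1=8.25, p_2=14.16, M=62: x_2* = 2/3·62/14.16 = 2.919.
At M' = 108.5: x_2* = 5.1083. Change: 5.1083 − 2.919 = 2.1893.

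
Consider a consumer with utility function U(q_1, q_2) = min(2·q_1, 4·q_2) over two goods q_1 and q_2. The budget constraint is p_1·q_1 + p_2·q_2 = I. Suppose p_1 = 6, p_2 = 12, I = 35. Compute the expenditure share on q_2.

share on q_2 = 0.5

Leontief preferences: the optimum is at the kink where q_1/4 = q_2/2, i.e. q_2 = (1/2)·q_1.
Budget: p_1·q_1 + p_2·(1/2)·q_1 = I, so (4·p_1 + 2·p_2)·q_1 = 4·I.
Demand: q_1*(p_1,p_2,I) = 4·I/(4·p_1 + 2·p_2), q_2* = 2·I/(4·p_1 + 2·p_2).
Here 4·6 + 2·12 = 48, giving q_1* = 2.9167 and q_2* = 1.4583.
Expenditure on q_2: 12·1.4583 = 17.5; share = 0.5.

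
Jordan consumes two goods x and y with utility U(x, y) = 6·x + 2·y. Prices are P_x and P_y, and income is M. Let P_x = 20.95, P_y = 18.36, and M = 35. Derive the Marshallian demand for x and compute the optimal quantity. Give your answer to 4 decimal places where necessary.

x* = 1.6706

Linear utility — the consumer picks whichever good has higher MU/price: 6/20.95 = 0.2864 vs 2/18.36 = 0.1089.
x gives more utility per dollar, so spend all income on x: x* = M/P_x, y* = 0.
Numerically: x* = 1.6706, y* = 0.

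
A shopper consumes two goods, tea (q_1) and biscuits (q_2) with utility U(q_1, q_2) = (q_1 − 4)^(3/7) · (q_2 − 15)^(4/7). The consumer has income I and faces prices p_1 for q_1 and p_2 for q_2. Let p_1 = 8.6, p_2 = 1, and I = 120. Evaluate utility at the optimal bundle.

Substituting into the budget: q_1* = 4 + 3/7·(I − 4·p_1 − 15·p_2)/p_1, and q_2* = 15 + 4/7·(…)/p_2.
Discretionary income = 120 − 4·8.6 − 15·1 = 70.6; q_1* = 4 + 3/7·70.6/8.6 = 7.5183; q_2* = 15 + 4/7·70.6/1 = 55.3429.
Utility at the optimum: U(7.5183, 55.3429) = 14.1815.

V = 14.1815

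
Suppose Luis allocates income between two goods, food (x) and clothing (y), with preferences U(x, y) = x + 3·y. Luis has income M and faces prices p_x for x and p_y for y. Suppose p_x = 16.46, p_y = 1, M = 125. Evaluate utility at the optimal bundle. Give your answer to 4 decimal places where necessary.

Perfect substitutes: compare marginal utility per dollar. 1/p_x vs 3/p_y → 0.0608 vs 3.
y gives more utility per dollar, so spend all income on y: y* = M/p_y, x* = 0.
Numerically: x* = 0, y* = 125.
Utility at the optimum: U(0, 125) = 375.

V = 375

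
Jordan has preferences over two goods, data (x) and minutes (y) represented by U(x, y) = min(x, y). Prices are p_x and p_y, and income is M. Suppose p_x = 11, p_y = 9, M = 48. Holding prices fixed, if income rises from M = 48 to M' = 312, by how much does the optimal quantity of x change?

Leontief preferences: the optimum is at the kink where x/1 = y/1, i.e. y = x.
Budget: p_x·x + p_y·x = M, so (p_x + p_y)·x = M.
Demand: x*(p_x,p_y,M) = M/(p_x + p_y), y* = M/(p_x + p_y).
Here 11 + 9 = 20, giving x* = 2.4.
At M' = 312: x* = 15.6. Change: 15.6 − 2.4 = 13.2.

Δx* = 13.2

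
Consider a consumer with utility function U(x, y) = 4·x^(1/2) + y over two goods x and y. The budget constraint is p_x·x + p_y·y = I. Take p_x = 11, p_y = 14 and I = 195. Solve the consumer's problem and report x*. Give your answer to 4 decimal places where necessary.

Plugging in: x* = (2·14/11)² = 6.4793.

x* = 6.4793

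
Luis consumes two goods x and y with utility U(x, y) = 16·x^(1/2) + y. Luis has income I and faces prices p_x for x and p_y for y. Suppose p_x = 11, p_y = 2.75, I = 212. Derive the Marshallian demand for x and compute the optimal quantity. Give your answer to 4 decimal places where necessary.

x* = 4

Utility is quasi-linear in y; the FOC for x is 8/√x = p_x/p_y.
Solve: √x = 8·p_y/p_x, so x*(p_x,p_y) = (8·p_y/p_x)², and y* = (I − p_x·x*)/p_y.
Plugging in: x* = (8·2.75/11)² = 4.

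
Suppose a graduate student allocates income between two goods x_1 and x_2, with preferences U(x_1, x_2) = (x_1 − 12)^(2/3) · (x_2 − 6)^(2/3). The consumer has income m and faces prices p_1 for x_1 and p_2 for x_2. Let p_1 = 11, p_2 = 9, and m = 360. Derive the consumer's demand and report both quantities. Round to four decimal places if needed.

Substituting into the budget: x_1* = 12 + 0.5·(m − 12·p_1 − 6·p_2)/p_1, and x_2* = 6 + 0.5·(…)/p_2.
Discretionary income = 360 − 12·11 − 6·9 = 174; x_1* = 12 + 0.5·174/11 = 19.9091; x_2* = 6 + 0.5·174/9 = 15.6667.

x_1* = 19.9091, x_2* = 15.6667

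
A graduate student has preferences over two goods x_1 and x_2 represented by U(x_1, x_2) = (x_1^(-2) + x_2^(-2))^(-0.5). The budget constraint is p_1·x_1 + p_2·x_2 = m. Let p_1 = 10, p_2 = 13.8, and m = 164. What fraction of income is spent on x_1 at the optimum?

share on x_1 = 0.4465

Numerically x_2/x_1 = 0.898201, so x_1* = 164/(10 + 13.8·0.898201) = 7.323 and x_2* = 0.898201·7.323 = 6.5775.
Expenditure on x_1: 10·7.323 = 73.2301; share = 0.4465.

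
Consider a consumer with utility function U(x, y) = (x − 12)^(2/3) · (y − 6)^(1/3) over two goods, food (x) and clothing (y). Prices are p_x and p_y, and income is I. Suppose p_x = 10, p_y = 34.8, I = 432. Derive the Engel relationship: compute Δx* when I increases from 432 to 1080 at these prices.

Δx* = 43.2

MRS = 2·(y−6)/(x−12). Tangency with p_x/p_y gives y−6 = (1/2)·(p_x/p_y)·(x−12).
Substituting into the budget: x* = 12 + 2/3·(I − 12·p_x − 6·p_y)/p_x, and y* = 6 + 1/3·(…)/p_y.
Discretionary income = 432 − 12·10 − 6·34.8 = 103.2; x* = 12 + 2/3·103.2/10 = 18.88.
At I' = 1080: x* = 62.08. Change: 62.08 − 18.88 = 43.2.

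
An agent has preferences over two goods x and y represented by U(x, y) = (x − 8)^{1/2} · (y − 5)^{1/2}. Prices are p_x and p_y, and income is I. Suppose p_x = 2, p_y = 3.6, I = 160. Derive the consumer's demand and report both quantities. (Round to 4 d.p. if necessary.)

x* = 39.5, y* = 22.5

Discretionary income = 160 − 8·2 − 5·3.6 = 126; x* = 8 + 0.5·126/2 = 39.5; y* = 5 + 0.5·126/3.6 = 22.5.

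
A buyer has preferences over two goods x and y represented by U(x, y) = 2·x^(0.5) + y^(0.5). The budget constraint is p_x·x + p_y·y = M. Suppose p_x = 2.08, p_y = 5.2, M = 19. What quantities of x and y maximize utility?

From the CES first-order condition, 2·(y/x)^(0.5) = p_x/p_y.
Hence y/x = ((1/2)·p_x/p_y)^(1/(0.5)), i.e. raised to the 2 power.
Substitute y = (y/x)·x into the budget: x* = M/(p_x + p_y·(y/x)).
Numerically y/x = 0.04, so x* = 19/(2.08 + 5.2·0.04) = 8.3042 and y* = 0.04·8.3042 = 0.3322.

x* = 8.3042, y* = 0.3322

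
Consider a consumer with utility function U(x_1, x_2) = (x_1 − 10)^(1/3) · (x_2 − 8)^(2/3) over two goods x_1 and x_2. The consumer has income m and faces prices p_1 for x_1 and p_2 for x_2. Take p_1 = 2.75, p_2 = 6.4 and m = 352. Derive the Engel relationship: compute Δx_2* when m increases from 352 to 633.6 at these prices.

Δx_2* = 29.3333

Let x_1' = x_1−10, x_2' = x_2−8. MRS = (1/2)·x_2'/x_1' = p_1/p_2.
Substituting into the budget: x_1* = 10 + 1/3·(m − 10·p_1 − 8·p_2)/p_1, and x_2* = 8 + 2/3·(…)/p_2.
Discretionary income = 352 − 10·2.75 − 8·6.4 = 273.3; x_2* = 8 + 2/3·273.3/6.4 = 36.4688.
At m' = 633.6: x_2* = 65.8021. Change: 65.8021 − 36.4688 = 29.3333.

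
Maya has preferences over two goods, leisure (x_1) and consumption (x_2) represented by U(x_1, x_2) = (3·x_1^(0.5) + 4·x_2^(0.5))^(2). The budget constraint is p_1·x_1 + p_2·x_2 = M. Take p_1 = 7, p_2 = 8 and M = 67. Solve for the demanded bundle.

x_1* = 3.7453, x_2* = 5.0978

From the CES first-order condition, (3/4)·(x_2/x_1)^(0.5) = p_1/p_2.
Hence x_2/x_1 = ((4/3)·p_1/p_2)^(1/(0.5)), i.e. raised to the 2 power.
Substitute x_2 = (x_2/x_1)·x_1 into the budget: x_1* = M/(p_1 + p_2·(x_2/x_1)).
Numerically x_2/x_1 = 1.361111, so x_1* = 67/(7 + 8·1.361111) = 3.7453 and x_2* = 1.361111·3.7453 = 5.0978.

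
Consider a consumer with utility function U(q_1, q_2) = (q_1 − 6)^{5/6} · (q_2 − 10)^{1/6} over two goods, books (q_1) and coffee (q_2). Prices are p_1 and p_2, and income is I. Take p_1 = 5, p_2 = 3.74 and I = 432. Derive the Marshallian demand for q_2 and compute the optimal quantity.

q_2* = 26.2478

Let q_1' = q_1−6, q_2' = q_2−10. MRS = 5·q_2'/q_1' = p_1/p_2.
After buying the subsistence bundle (6, 10), a share 5/6 of the remaining income goes to q_1: q_1* = 6 + 5/6·(I − 6p_1 − 10p_2)/p_1.
Discretionary income = 432 − 6·5 − 10·3.74 = 364.6; q_2* = 10 + 1/6·364.6/3.74 = 26.2478.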